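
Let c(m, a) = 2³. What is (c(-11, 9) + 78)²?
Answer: 7396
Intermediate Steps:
c(m, a) = 8
(c(-11, 9) + 78)² = (8 + 78)² = 86² = 7396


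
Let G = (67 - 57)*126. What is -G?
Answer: -1260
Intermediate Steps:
G = 1260 (G = 10*126 = 1260)
-G = -1*1260 = -1260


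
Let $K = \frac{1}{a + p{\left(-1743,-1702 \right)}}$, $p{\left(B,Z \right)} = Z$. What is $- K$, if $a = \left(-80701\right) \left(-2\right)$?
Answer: $- \frac{1}{159700} \approx -6.2617 \cdot 10^{-6}$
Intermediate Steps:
$a = 161402$
$K = \frac{1}{159700}$ ($K = \frac{1}{161402 - 1702} = \frac{1}{159700} \approx 6.2617 \cdot 10^{-6}$)
$- K = \left(-1\right) \frac{1}{159700} = - \frac{1}{159700}$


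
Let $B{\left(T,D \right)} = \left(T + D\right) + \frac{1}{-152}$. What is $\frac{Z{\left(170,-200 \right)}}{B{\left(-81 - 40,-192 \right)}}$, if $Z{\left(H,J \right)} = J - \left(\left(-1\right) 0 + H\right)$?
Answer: $\frac{56240}{47577} \approx 1.1821$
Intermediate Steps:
$Z{\left(H,J \right)} = J - H$ ($Z{\left(H,J \right)} = J - \left(0 + H\right) = J - H$)
$B{\left(T,D \right)} = - \frac{1}{152} + D + T$ ($B{\left(T,D \right)} = \left(D + T\right) - \frac{1}{152} = - \frac{1}{152} + D + T$)
$\frac{Z{\left(170,-200 \right)}}{B{\left(-81 - 40,-192 \right)}} = \frac{-200 - 170}{- \frac{1}{152} - 192 - 121} = - \frac{370}{- \frac{47577}{152}} = \left(-370\right) \left(- \frac{152}{47577}\right) = \frac{56240}{47577}$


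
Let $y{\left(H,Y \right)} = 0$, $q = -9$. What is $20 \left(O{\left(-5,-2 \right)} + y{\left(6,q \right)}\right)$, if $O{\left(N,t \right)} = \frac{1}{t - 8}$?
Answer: $-2$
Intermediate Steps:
$O{\left(N,t \right)} = \frac{1}{-8 + t}$
$20 \left(O{\left(-5,-2 \right)} + y{\left(6,q \right)}\right) = 20 \left(\frac{1}{-8 - 2} + 0\right) = 20 \left(\frac{1}{-10} + 0\right) = 20 \left(- \frac{1}{10} + 0\right) = 20 \left(- \frac{1}{10}\right) = -2$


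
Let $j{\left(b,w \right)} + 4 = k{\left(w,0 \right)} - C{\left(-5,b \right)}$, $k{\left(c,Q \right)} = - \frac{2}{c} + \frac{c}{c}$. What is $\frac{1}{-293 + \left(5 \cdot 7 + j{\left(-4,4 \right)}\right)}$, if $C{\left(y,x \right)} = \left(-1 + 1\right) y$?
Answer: $- \frac{2}{523} \approx -0.0038241$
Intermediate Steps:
$C{\left(y,x \right)} = 0$ ($C{\left(y,x \right)} = 0 y = 0$)
$k{\left(c,Q \right)} = 1 - \frac{2}{c}$ ($k{\left(c,Q \right)} = - \frac{2}{c} + 1 = 1 - \frac{2}{c}$)
$j{\left(b,w \right)} = -4 + \frac{-2 + w}{w}$ ($j{\left(b,w \right)} = -4 + \left(\frac{-2 + w}{w} - 0\right) = -4 + \left(\frac{-2 + w}{w} + 0\right) = -4 + \frac{-2 + w}{w}$)
$\frac{1}{-293 + \left(5 \cdot 7 + j{\left(-4,4 \right)}\right)} = \frac{1}{-293 + \left(5 \cdot 7 - \left(3 + \frac{2}{4}\right)\right)} = \frac{1}{-293 + \left(35 - \frac{7}{2}\right)} = \frac{1}{-293 + \frac{63}{2}} = \frac{1}{- \frac{523}{2}} = - \frac{2}{523}$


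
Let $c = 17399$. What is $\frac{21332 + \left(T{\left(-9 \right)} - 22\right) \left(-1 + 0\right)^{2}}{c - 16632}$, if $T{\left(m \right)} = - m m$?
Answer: $\frac{1633}{59} \approx 27.678$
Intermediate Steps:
$T{\left(m \right)} = - m^{2}$
$\frac{21332 + \left(T{\left(-9 \right)} - 22\right) \left(-1 + 0\right)^{2}}{c - 16632} = \frac{21332 + \left(- \left(-9\right)^{2} - 22\right) \left(-1 + 0\right)^{2}}{17399 - 16632} = \frac{21332 + \left(\left(-1\right) 81 - 22\right) \left(-1\right)^{2}}{767} = \left(21332 + \left(-81 - 22\right) 1\right) \frac{1}{767} = \left(21332 - 103\right) \frac{1}{767} = 21229 \cdot \frac{1}{767} = \frac{1633}{59}$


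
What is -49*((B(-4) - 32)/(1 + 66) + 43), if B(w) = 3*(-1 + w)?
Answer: -138866/67 ≈ -2072.6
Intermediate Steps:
B(w) = -3 + 3*w
-49*((B(-4) - 32)/(1 + 66) + 43) = -49*(((-3 + 3*(-4)) - 32)/(1 + 66) + 43) = -49*(((-3 - 12) - 32)/67 + 43) = -49*((-15 - 32)*(1/67) + 43) = -49*(-47*1/67 + 43) = -49*(-47/67 + 43) = -49*2834/67 = -138866/67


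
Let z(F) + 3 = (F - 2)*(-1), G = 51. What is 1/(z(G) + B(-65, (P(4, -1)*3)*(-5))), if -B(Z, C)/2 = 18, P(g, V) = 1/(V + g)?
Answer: -1/88 ≈ -0.011364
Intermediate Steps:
B(Z, C) = -36 (B(Z, C) = -2*18 = -36)
z(F) = -1 - F (z(F) = -3 + (F - 2)*(-1) = -3 + (-2 + F)*(-1) = -3 + (2 - F) = -1 - F)
1/(z(G) + B(-65, (P(4, -1)*3)*(-5))) = 1/((-1 - 1*51) - 36) = 1/((-1 - 51) - 36) = 1/(-52 - 36) = 1/(-88) = -1/88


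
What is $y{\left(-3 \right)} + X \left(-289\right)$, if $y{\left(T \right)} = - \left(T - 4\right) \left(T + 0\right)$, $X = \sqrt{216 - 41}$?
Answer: $-21 - 1445 \sqrt{7} \approx -3844.1$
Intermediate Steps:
$X = 5 \sqrt{7}$ ($X = \sqrt{175} = 5 \sqrt{7} \approx 13.229$)
$y{\left(T \right)} = - T \left(-4 + T\right)$ ($y{\left(T \right)} = - \left(-4 + T\right) T = - T \left(-4 + T\right)$)
$y{\left(-3 \right)} + X \left(-289\right) = - 3 \left(4 - -3\right) + 5 \sqrt{7} \left(-289\right) = - 3 \left(4 + 3\right) - 1445 \sqrt{7} = \left(-3\right) 7 - 1445 \sqrt{7} = -21 - 1445 \sqrt{7}$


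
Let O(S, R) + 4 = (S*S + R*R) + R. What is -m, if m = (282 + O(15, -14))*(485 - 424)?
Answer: -41785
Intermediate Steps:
O(S, R) = -4 + R + R² + S² (O(S, R) = -4 + ((S*S + R*R) + R) = -4 + ((S² + R²) + R) = -4 + ((R² + S²) + R) = -4 + (R + R² + S²) = -4 + R + R² + S²)
m = 41785 (m = (282 + (-4 - 14 + (-14)² + 15²))*(485 - 424) = (282 + (-4 - 14 + 196 + 225))*61 = (282 + 403)*61 = 685*61 = 41785)
-m = -1*41785 = -41785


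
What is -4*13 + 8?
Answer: -44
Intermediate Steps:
-4*13 + 8 = -52 + 8 = -44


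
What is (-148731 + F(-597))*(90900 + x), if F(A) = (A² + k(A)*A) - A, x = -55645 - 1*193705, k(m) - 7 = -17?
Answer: -33947120250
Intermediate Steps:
k(m) = -10 (k(m) = 7 - 17 = -10)
x = -249350 (x = -55645 - 193705 = -249350)
F(A) = A² - 11*A (F(A) = (A² - 10*A) - A = A² - 11*A)
(-148731 + F(-597))*(90900 + x) = (-148731 - 597*(-11 - 597))*(90900 - 249350) = (-148731 - 597*(-608))*(-158450) = (-148731 + 362976)*(-158450) = 214245*(-158450) = -33947120250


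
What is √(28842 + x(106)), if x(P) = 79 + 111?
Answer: 2*√7258 ≈ 170.39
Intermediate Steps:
x(P) = 190
√(28842 + x(106)) = √(28842 + 190) = √29032 = 2*√7258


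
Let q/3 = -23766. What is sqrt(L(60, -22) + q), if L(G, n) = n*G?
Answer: 7*I*sqrt(1482) ≈ 269.48*I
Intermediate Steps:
L(G, n) = G*n
q = -71298 (q = 3*(-23766) = -71298)
sqrt(L(60, -22) + q) = sqrt(60*(-22) - 71298) = sqrt(-1320 - 71298) = sqrt(-72618) = 7*I*sqrt(1482)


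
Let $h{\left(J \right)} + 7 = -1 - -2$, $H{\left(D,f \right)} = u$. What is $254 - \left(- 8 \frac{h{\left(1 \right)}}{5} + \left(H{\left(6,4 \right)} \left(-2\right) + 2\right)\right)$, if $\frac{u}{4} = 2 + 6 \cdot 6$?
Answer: $\frac{2732}{5} \approx 546.4$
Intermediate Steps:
$u = 152$ ($u = 4 \left(2 + 6 \cdot 6\right) = 4 \left(2 + 36\right) = 4 \cdot 38 = 152$)
$H{\left(D,f \right)} = 152$
$h{\left(J \right)} = -6$ ($h{\left(J \right)} = -7 - -1 = -7 + \left(-1 + 2\right) = -7 + 1 = -6$)
$254 - \left(- 8 \frac{h{\left(1 \right)}}{5} + \left(H{\left(6,4 \right)} \left(-2\right) + 2\right)\right) = 254 - \left(- 8 \left(- \frac{6}{5}\right) + \left(152 \left(-2\right) + 2\right)\right) = 254 - \left(- 8 \left(\left(-6\right) \frac{1}{5}\right) + \left(-304 + 2\right)\right) = 254 - \left(\left(-8\right) \left(- \frac{6}{5}\right) - 302\right) = 254 - \left(\frac{48}{5} - 302\right) = 254 - - \frac{1462}{5} = 254 + \frac{1462}{5} = \frac{2732}{5}$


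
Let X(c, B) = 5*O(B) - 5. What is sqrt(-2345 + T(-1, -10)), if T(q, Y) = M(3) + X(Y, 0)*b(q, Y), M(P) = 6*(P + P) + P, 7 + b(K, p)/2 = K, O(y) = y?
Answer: I*sqrt(2226) ≈ 47.18*I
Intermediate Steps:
X(c, B) = -5 + 5*B (X(c, B) = 5*B - 5 = -5 + 5*B)
b(K, p) = -14 + 2*K
M(P) = 13*P (M(P) = 6*(2*P) + P = 12*P + P = 13*P)
T(q, Y) = 109 - 10*q (T(q, Y) = 13*3 + (-5 + 5*0)*(-14 + 2*q) = 39 + (-5 + 0)*(-14 + 2*q) = 39 - 5*(-14 + 2*q) = 39 + (70 - 10*q) = 109 - 10*q)
sqrt(-2345 + T(-1, -10)) = sqrt(-2345 + (109 - 10*(-1))) = sqrt(-2345 + (109 + 10)) = sqrt(-2345 + 119) = sqrt(-2226) = I*sqrt(2226)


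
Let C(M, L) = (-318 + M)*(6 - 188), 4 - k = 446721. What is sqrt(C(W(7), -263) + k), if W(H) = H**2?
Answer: I*sqrt(397759) ≈ 630.68*I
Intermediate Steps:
k = -446717 (k = 4 - 1*446721 = 4 - 446721 = -446717)
C(M, L) = 57876 - 182*M (C(M, L) = (-318 + M)*(-182) = 57876 - 182*M)
sqrt(C(W(7), -263) + k) = sqrt((57876 - 182*7**2) - 446717) = sqrt((57876 - 182*49) - 446717) = sqrt((57876 - 8918) - 446717) = sqrt(48958 - 446717) = sqrt(-397759) = I*sqrt(397759)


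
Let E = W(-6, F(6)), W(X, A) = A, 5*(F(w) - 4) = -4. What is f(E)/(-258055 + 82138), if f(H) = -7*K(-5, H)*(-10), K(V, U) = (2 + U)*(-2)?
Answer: 104/25131 ≈ 0.0041383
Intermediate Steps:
F(w) = 16/5 (F(w) = 4 + (⅕)*(-4) = 4 - ⅘ = 16/5)
K(V, U) = -4 - 2*U
E = 16/5 ≈ 3.2000
f(H) = -280 - 140*H (f(H) = -7*(-4 - 2*H)*(-10) = (28 + 14*H)*(-10) = -280 - 140*H)
f(E)/(-258055 + 82138) = (-280 - 140*16/5)/(-258055 + 82138) = (-280 - 448)/(-175917) = -728*(-1/175917) = 104/25131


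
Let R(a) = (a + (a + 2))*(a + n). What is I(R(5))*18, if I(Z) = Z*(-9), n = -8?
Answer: 5832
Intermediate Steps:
R(a) = (-8 + a)*(2 + 2*a) (R(a) = (a + (a + 2))*(a - 8) = (a + (2 + a))*(-8 + a) = (2 + 2*a)*(-8 + a) = (-8 + a)*(2 + 2*a))
I(Z) = -9*Z
I(R(5))*18 = -9*(-16 - 14*5 + 2*5²)*18 = -9*(-16 - 70 + 2*25)*18 = -9*(-16 - 70 + 50)*18 = -9*(-36)*18 = 324*18 = 5832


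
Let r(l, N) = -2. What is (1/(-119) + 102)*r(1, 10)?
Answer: -24274/119 ≈ -203.98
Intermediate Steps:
(1/(-119) + 102)*r(1, 10) = (1/(-119) + 102)*(-2) = (-1/119 + 102)*(-2) = (12137/119)*(-2) = -24274/119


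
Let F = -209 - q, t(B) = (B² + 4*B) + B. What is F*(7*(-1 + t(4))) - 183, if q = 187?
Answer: -97203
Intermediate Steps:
t(B) = B² + 5*B
F = -396 (F = -209 - 1*187 = -209 - 187 = -396)
F*(7*(-1 + t(4))) - 183 = -2772*(-1 + 4*(5 + 4)) - 183 = -2772*(-1 + 4*9) - 183 = -2772*(-1 + 36) - 183 = -2772*35 - 183 = -396*245 - 183 = -97020 - 183 = -97203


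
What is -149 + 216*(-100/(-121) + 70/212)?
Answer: 646643/6413 ≈ 100.83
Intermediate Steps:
-149 + 216*(-100/(-121) + 70/212) = -149 + 216*(-100*(-1/121) + 70*(1/212)) = -149 + 216*(100/121 + 35/106) = -149 + 216*(14835/12826) = -149 + 1602180/6413 = 646643/6413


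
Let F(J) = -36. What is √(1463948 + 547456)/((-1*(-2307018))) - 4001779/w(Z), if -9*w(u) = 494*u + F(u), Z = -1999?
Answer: -36016011/987542 + √502851/1153509 ≈ -36.470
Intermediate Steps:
w(u) = 4 - 494*u/9 (w(u) = -(494*u - 36)/9 = -(-36 + 494*u)/9 = 4 - 494*u/9)
√(1463948 + 547456)/((-1*(-2307018))) - 4001779/w(Z) = √(1463948 + 547456)/((-1*(-2307018))) - 4001779/(4 - 494/9*(-1999)) = √2011404/2307018 - 4001779/(4 + 987506/9) = (2*√502851)*(1/2307018) - 4001779/987542/9 = √502851/1153509 - 4001779*9/987542 = √502851/1153509 - 36016011/987542 = -36016011/987542 + √502851/1153509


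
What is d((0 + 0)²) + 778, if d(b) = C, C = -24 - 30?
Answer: 724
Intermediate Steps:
C = -54
d(b) = -54
d((0 + 0)²) + 778 = -54 + 778 = 724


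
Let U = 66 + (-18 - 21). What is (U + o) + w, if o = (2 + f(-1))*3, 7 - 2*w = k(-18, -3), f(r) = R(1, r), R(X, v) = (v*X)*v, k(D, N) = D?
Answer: 97/2 ≈ 48.500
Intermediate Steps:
R(X, v) = X*v² (R(X, v) = (X*v)*v = X*v²)
U = 27 (U = 66 - 39 = 27)
f(r) = r² (f(r) = 1*r² = r²)
w = 25/2 (w = 7/2 - ½*(-18) = 7/2 + 9 = 25/2 ≈ 12.500)
o = 9 (o = (2 + (-1)²)*3 = (2 + 1)*3 = 3*3 = 9)
(U + o) + w = (27 + 9) + 25/2 = 36 + 25/2 = 97/2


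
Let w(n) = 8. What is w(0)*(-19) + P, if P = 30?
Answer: -122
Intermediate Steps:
w(0)*(-19) + P = 8*(-19) + 30 = -152 + 30 = -122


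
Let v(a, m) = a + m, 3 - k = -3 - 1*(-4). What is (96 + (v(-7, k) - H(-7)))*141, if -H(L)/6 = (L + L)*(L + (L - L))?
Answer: 95739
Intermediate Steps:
k = 2 (k = 3 - (-3 - 1*(-4)) = 3 - (-3 + 4) = 3 - 1*1 = 3 - 1 = 2)
H(L) = -12*L² (H(L) = -6*(L + L)*(L + (L - L)) = -6*2*L*(L + 0) = -6*2*L*L = -12*L²)
(96 + (v(-7, k) - H(-7)))*141 = (96 + ((-7 + 2) - (-12)*(-7)²))*141 = (96 + (-5 - (-12)*49))*141 = (96 + (-5 - 1*(-588)))*141 = (96 + (-5 + 588))*141 = (96 + 583)*141 = 679*141 = 95739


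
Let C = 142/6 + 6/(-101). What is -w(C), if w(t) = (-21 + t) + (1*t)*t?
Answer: -51404779/91809 ≈ -559.91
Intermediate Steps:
C = 7153/303 (C = 142*(1/6) + 6*(-1/101) = 71/3 - 6/101 = 7153/303 ≈ 23.607)
w(t) = -21 + t + t**2 (w(t) = (-21 + t) + t*t = (-21 + t) + t**2 = -21 + t + t**2)
-w(C) = -(-21 + 7153/303 + (7153/303)**2) = -(-21 + 7153/303 + 51165409/91809) = -1*51404779/91809 = -51404779/91809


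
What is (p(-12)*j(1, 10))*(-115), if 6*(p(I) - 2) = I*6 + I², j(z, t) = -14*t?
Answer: 225400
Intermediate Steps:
p(I) = 2 + I + I²/6 (p(I) = 2 + (I*6 + I²)/6 = 2 + (6*I + I²)/6 = 2 + (I² + 6*I)/6 = 2 + (I + I²/6) = 2 + I + I²/6)
(p(-12)*j(1, 10))*(-115) = ((2 - 12 + (⅙)*(-12)²)*(-14*10))*(-115) = ((2 - 12 + (⅙)*144)*(-140))*(-115) = ((2 - 12 + 24)*(-140))*(-115) = (14*(-140))*(-115) = -1960*(-115) = 225400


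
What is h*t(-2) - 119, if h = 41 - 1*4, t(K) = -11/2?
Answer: -645/2 ≈ -322.50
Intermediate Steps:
t(K) = -11/2 (t(K) = -11*½ = -11/2)
h = 37 (h = 41 - 4 = 37)
h*t(-2) - 119 = 37*(-11/2) - 119 = -407/2 - 119 = -645/2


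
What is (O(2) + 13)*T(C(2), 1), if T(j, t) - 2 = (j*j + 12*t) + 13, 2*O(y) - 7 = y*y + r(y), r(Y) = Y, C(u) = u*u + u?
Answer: 2457/2 ≈ 1228.5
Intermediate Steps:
C(u) = u + u**2 (C(u) = u**2 + u = u + u**2)
O(y) = 7/2 + y/2 + y**2/2 (O(y) = 7/2 + (y*y + y)/2 = 7/2 + (y**2 + y)/2 = 7/2 + (y + y**2)/2 = 7/2 + (y/2 + y**2/2) = 7/2 + y/2 + y**2/2)
T(j, t) = 15 + j**2 + 12*t (T(j, t) = 2 + ((j*j + 12*t) + 13) = 2 + ((j**2 + 12*t) + 13) = 2 + (13 + j**2 + 12*t) = 15 + j**2 + 12*t)
(O(2) + 13)*T(C(2), 1) = ((7/2 + (1/2)*2 + (1/2)*2**2) + 13)*(15 + (2*(1 + 2))**2 + 12*1) = ((7/2 + 1 + (1/2)*4) + 13)*(15 + (2*3)**2 + 12) = ((7/2 + 1 + 2) + 13)*(15 + 6**2 + 12) = (13/2 + 13)*(15 + 36 + 12) = (39/2)*63 = 2457/2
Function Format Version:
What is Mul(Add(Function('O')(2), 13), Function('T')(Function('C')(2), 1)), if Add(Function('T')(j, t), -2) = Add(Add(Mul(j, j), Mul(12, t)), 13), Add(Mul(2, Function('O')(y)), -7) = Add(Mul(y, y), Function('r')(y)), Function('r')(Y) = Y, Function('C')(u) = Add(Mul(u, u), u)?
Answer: Rational(2457, 2) ≈ 1228.5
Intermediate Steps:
Function('C')(u) = Add(u, Pow(u, 2)) (Function('C')(u) = Add(Pow(u, 2), u) = Add(u, Pow(u, 2)))
Function('O')(y) = Add(Rational(7, 2), Mul(Rational(1, 2), y), Mul(Rational(1, 2), Pow(y, 2))) (Function('O')(y) = Add(Rational(7, 2), Mul(Rational(1, 2), Add(Mul(y, y), y))) = Add(Rational(7, 2), Mul(Rational(1, 2), Add(Pow(y, 2), y))) = Add(Rational(7, 2), Mul(Rational(1, 2), Add(y, Pow(y, 2)))) = Add(Rational(7, 2), Add(Mul(Rational(1, 2), y), Mul(Rational(1, 2), Pow(y, 2)))) = Add(Rational(7, 2), Mul(Rational(1, 2), y), Mul(Rational(1, 2), Pow(y, 2))))
Function('T')(j, t) = Add(15, Pow(j, 2), Mul(12, t)) (Function('T')(j, t) = Add(2, Add(Add(Mul(j, j), Mul(12, t)), 13)) = Add(2, Add(Add(Pow(j, 2), Mul(12, t)), 13)) = Add(2, Add(13, Pow(j, 2), Mul(12, t))) = Add(15, Pow(j, 2), Mul(12, t)))
Mul(Add(Function('O')(2), 13), Function('T')(Function('C')(2), 1)) = Mul(Add(Add(Rational(7, 2), Mul(Rational(1, 2), 2), Mul(Rational(1, 2), Pow(2, 2))), 13), Add(15, Pow(Mul(2, Add(1, 2)), 2), Mul(12, 1))) = Mul(Add(Add(Rational(7, 2), 1, Mul(Rational(1, 2), 4)), 13), Add(15, Pow(Mul(2, 3), 2), 12)) = Mul(Add(Add(Rational(7, 2), 1, 2), 13), Add(15, Pow(6, 2), 12)) = Mul(Add(Rational(13, 2), 13), Add(15, 36, 12)) = Mul(Rational(39, 2), 63) = Rational(2457, 2)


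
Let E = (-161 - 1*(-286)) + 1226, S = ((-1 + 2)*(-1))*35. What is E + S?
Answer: 1316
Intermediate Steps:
S = -35 (S = (1*(-1))*35 = -1*35 = -35)
E = 1351 (E = (-161 + 286) + 1226 = 125 + 1226 = 1351)
E + S = 1351 - 35 = 1316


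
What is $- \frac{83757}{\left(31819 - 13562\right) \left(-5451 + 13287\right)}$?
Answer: $- \frac{27919}{47687284} \approx -0.00058546$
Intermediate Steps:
$- \frac{83757}{\left(31819 - 13562\right) \left(-5451 + 13287\right)} = - \frac{83757}{18257 \cdot 7836} = - \frac{83757}{143061852} = \left(-83757\right) \frac{1}{143061852} = - \frac{27919}{47687284}$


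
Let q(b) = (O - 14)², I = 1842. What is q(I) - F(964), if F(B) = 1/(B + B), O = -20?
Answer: 2228767/1928 ≈ 1156.0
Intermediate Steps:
q(b) = 1156 (q(b) = (-20 - 14)² = (-34)² = 1156)
F(B) = 1/(2*B)
q(I) - F(964) = 1156 - 1/(2*964) = 1156 - 1*1/1928 = 1156 - 1/1928 = 2228767/1928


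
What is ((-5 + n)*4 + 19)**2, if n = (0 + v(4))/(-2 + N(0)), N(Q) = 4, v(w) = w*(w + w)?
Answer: 3969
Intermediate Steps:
v(w) = 2*w**2 (v(w) = w*(2*w) = 2*w**2)
n = 16 (n = (0 + 2*4**2)/(-2 + 4) = (0 + 2*16)/2 = (0 + 32)*(1/2) = 32*(1/2) = 16)
((-5 + n)*4 + 19)**2 = ((-5 + 16)*4 + 19)**2 = (11*4 + 19)**2 = (44 + 19)**2 = 63**2 = 3969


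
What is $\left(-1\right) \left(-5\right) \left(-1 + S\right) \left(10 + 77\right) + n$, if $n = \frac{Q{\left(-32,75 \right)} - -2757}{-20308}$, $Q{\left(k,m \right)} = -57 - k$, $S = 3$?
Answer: $\frac{4416307}{5077} \approx 869.87$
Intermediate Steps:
$n = - \frac{683}{5077}$ ($n = \frac{\left(-57 - -32\right) - -2757}{-20308} = \left(\left(-57 + 32\right) + 2757\right) \left(- \frac{1}{20308}\right) = \left(-25 + 2757\right) \left(- \frac{1}{20308}\right) = 2732 \left(- \frac{1}{20308}\right) = - \frac{683}{5077} \approx -0.13453$)
$\left(-1\right) \left(-5\right) \left(-1 + S\right) \left(10 + 77\right) + n = \left(-1\right) \left(-5\right) \left(-1 + 3\right) \left(10 + 77\right) - \frac{683}{5077} = 5 \cdot 2 \cdot 87 - \frac{683}{5077} = 10 \cdot 87 - \frac{683}{5077} = 870 - \frac{683}{5077} = \frac{4416307}{5077}$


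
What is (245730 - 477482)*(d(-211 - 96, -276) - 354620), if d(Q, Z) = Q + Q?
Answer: 82326189968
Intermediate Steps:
d(Q, Z) = 2*Q
(245730 - 477482)*(d(-211 - 96, -276) - 354620) = (245730 - 477482)*(2*(-211 - 96) - 354620) = -231752*(2*(-307) - 354620) = -231752*(-614 - 354620) = -231752*(-355234) = 82326189968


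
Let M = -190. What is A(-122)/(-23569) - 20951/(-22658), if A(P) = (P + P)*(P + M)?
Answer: -94701085/41078954 ≈ -2.3053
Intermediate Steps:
A(P) = 2*P*(-190 + P) (A(P) = (P + P)*(P - 190) = (2*P)*(-190 + P) = 2*P*(-190 + P))
A(-122)/(-23569) - 20951/(-22658) = (2*(-122)*(-190 - 122))/(-23569) - 20951/(-22658) = (2*(-122)*(-312))*(-1/23569) - 20951*(-1/22658) = 76128*(-1/23569) + 20951/22658 = -5856/1813 + 20951/22658 = -94701085/41078954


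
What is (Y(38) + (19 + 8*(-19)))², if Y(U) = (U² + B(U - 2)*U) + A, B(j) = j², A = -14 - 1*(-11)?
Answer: 2555909136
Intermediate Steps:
A = -3 (A = -14 + 11 = -3)
Y(U) = -3 + U² + U*(-2 + U)² (Y(U) = (U² + (U - 2)²*U) - 3 = (U² + (-2 + U)²*U) - 3 = (U² + U*(-2 + U)²) - 3 = -3 + U² + U*(-2 + U)²)
(Y(38) + (19 + 8*(-19)))² = ((-3 + 38² + 38*(-2 + 38)²) + (19 + 8*(-19)))² = ((-3 + 1444 + 38*36²) + (19 - 152))² = ((-3 + 1444 + 38*1296) - 133)² = ((-3 + 1444 + 49248) - 133)² = (50689 - 133)² = 50556² = 2555909136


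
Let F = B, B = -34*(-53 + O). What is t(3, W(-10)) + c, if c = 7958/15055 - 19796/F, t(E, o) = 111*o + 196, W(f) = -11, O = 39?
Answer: -272841974/255935 ≈ -1066.1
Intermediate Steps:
B = 476 (B = -34*(-53 + 39) = -34*(-14) = 476)
F = 476
t(E, o) = 196 + 111*o
c = -10508599/255935 (c = 7958/15055 - 19796/476 = 7958*(1/15055) - 19796*1/476 = 7958/15055 - 707/17 = -10508599/255935 ≈ -41.060)
t(3, W(-10)) + c = (196 + 111*(-11)) - 10508599/255935 = (196 - 1221) - 10508599/255935 = -1025 - 10508599/255935 = -272841974/255935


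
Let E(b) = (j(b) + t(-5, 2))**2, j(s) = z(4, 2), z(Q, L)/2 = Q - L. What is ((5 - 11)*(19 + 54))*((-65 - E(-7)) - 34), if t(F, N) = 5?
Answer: 78840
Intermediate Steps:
z(Q, L) = -2*L + 2*Q (z(Q, L) = 2*(Q - L) = -2*L + 2*Q)
j(s) = 4 (j(s) = -2*2 + 2*4 = -4 + 8 = 4)
E(b) = 81 (E(b) = (4 + 5)**2 = 9**2 = 81)
((5 - 11)*(19 + 54))*((-65 - E(-7)) - 34) = ((5 - 11)*(19 + 54))*((-65 - 1*81) - 34) = (-6*73)*((-65 - 81) - 34) = -438*(-146 - 34) = -438*(-180) = 78840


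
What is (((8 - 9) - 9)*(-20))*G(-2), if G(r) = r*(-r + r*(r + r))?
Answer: -4000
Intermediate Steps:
G(r) = r*(-r + 2*r²) (G(r) = r*(-r + r*(2*r)) = r*(-r + 2*r²))
(((8 - 9) - 9)*(-20))*G(-2) = (((8 - 9) - 9)*(-20))*((-2)²*(-1 + 2*(-2))) = ((-1 - 9)*(-20))*(4*(-1 - 4)) = (-10*(-20))*(4*(-5)) = 200*(-20) = -4000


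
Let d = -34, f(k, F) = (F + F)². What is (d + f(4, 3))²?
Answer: 4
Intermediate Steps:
f(k, F) = 4*F² (f(k, F) = (2*F)² = 4*F²)
(d + f(4, 3))² = (-34 + 4*3²)² = (-34 + 4*9)² = (-34 + 36)² = 2² = 4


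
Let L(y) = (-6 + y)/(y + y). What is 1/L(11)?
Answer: 22/5 ≈ 4.4000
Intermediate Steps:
L(y) = (-6 + y)/(2*y) (L(y) = (-6 + y)/((2*y)) = (-6 + y)*(1/(2*y)) = (-6 + y)/(2*y))
1/L(11) = 1/((½)*(-6 + 11)/11) = 1/((½)*(1/11)*5) = 1/(5/22) = 22/5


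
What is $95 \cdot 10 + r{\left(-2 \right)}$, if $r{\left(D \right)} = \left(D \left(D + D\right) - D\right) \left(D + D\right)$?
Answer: $910$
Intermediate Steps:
$r{\left(D \right)} = 2 D \left(- D + 2 D^{2}\right)$ ($r{\left(D \right)} = \left(D 2 D - D\right) 2 D = \left(2 D^{2} - D\right) 2 D = \left(- D + 2 D^{2}\right) 2 D = 2 D \left(- D + 2 D^{2}\right)$)
$95 \cdot 10 + r{\left(-2 \right)} = 95 \cdot 10 + \left(-2\right)^{2} \left(-2 + 4 \left(-2\right)\right) = 950 + 4 \left(-2 - 8\right) = 950 + 4 \left(-10\right) = 950 - 40 = 910$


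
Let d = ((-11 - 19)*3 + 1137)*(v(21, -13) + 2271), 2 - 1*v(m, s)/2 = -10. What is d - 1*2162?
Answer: 2400703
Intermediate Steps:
v(m, s) = 24 (v(m, s) = 4 - 2*(-10) = 4 + 20 = 24)
d = 2402865 (d = ((-11 - 19)*3 + 1137)*(24 + 2271) = (-30*3 + 1137)*2295 = (-90 + 1137)*2295 = 1047*2295 = 2402865)
d - 1*2162 = 2402865 - 1*2162 = 2402865 - 2162 = 2400703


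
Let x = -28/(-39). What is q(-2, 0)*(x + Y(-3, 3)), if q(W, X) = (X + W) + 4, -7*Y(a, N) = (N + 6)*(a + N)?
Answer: 56/39 ≈ 1.4359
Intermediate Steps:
Y(a, N) = -(6 + N)*(N + a)/7 (Y(a, N) = -(N + 6)*(a + N)/7 = -(6 + N)*(N + a)/7)
q(W, X) = 4 + W + X (q(W, X) = (W + X) + 4 = 4 + W + X)
x = 28/39 (x = -28*(-1/39) = 28/39 ≈ 0.71795)
q(-2, 0)*(x + Y(-3, 3)) = (4 - 2 + 0)*(28/39 + (-6/7*3 - 6/7*(-3) - 1/7*3**2 - 1/7*3*(-3))) = 2*(28/39 + (-18/7 + 18/7 - 1/7*9 + 9/7)) = 2*(28/39 + (-18/7 + 18/7 - 9/7 + 9/7)) = 2*(28/39 + 0) = 2*(28/39) = 56/39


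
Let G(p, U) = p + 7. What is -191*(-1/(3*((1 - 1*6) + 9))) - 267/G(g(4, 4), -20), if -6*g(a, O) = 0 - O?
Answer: -5219/276 ≈ -18.909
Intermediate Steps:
g(a, O) = O/6 (g(a, O) = -(0 - O)/6 = -(-1)*O/6 = O/6)
G(p, U) = 7 + p
-191*(-1/(3*((1 - 1*6) + 9))) - 267/G(g(4, 4), -20) = -191*(-1/(3*((1 - 1*6) + 9))) - 267/(7 + (⅙)*4) = -191*(-1/(3*((1 - 6) + 9))) - 267/(7 + ⅔) = -191*(-1/(3*(-5 + 9))) - 267/23/3 = -191/(4*(-3)) - 267*3/23 = -191/(-12) - 801/23 = -191*(-1/12) - 801/23 = 191/12 - 801/23 = -5219/276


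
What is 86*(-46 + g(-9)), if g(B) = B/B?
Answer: -3870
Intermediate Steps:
g(B) = 1
86*(-46 + g(-9)) = 86*(-46 + 1) = 86*(-45) = -3870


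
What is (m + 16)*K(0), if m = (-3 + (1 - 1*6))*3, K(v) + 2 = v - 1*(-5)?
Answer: -24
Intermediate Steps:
K(v) = 3 + v (K(v) = -2 + (v - 1*(-5)) = -2 + (v + 5) = -2 + (5 + v) = 3 + v)
m = -24 (m = (-3 + (1 - 6))*3 = (-3 - 5)*3 = -8*3 = -24)
(m + 16)*K(0) = (-24 + 16)*(3 + 0) = -8*3 = -24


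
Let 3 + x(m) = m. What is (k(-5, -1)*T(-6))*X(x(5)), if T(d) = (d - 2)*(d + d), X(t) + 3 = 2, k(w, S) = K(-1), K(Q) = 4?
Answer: -384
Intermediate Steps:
k(w, S) = 4
x(m) = -3 + m
X(t) = -1 (X(t) = -3 + 2 = -1)
T(d) = 2*d*(-2 + d) (T(d) = (-2 + d)*(2*d) = 2*d*(-2 + d))
(k(-5, -1)*T(-6))*X(x(5)) = (4*(2*(-6)*(-2 - 6)))*(-1) = (4*(2*(-6)*(-8)))*(-1) = (4*96)*(-1) = 384*(-1) = -384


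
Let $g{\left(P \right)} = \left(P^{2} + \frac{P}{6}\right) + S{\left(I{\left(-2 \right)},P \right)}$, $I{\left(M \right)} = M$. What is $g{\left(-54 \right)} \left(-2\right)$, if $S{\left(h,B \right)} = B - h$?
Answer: $-5710$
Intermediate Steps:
$g{\left(P \right)} = 2 + P^{2} + \frac{7 P}{6}$ ($g{\left(P \right)} = \left(P^{2} + \frac{P}{6}\right) + \left(P - -2\right) = \left(P^{2} + \frac{P}{6}\right) + \left(P + 2\right) = \left(P^{2} + \frac{P}{6}\right) + \left(2 + P\right) = 2 + P^{2} + \frac{7 P}{6}$)
$g{\left(-54 \right)} \left(-2\right) = \left(2 + \left(-54\right)^{2} + \frac{7}{6} \left(-54\right)\right) \left(-2\right) = \left(2 + 2916 - 63\right) \left(-2\right) = 2855 \left(-2\right) = -5710$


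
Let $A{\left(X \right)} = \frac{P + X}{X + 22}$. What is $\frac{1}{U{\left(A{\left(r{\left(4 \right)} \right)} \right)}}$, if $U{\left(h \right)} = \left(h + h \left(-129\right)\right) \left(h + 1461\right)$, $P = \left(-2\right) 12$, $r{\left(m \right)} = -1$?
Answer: $\frac{441}{98099200} \approx 4.4955 \cdot 10^{-6}$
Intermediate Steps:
$P = -24$
$A{\left(X \right)} = \frac{-24 + X}{22 + X}$ ($A{\left(X \right)} = \frac{-24 + X}{X + 22} = \frac{-24 + X}{22 + X}$)
$U{\left(h \right)} = - 128 h \left(1461 + h\right)$ ($U{\left(h \right)} = \left(h - 129 h\right) \left(1461 + h\right) = - 128 h \left(1461 + h\right)$)
$\frac{1}{U{\left(A{\left(r{\left(4 \right)} \right)} \right)}} = \frac{1}{\left(-128\right) \frac{-24 - 1}{22 - 1} \left(1461 + \frac{-24 - 1}{22 - 1}\right)} = \frac{1}{\left(-128\right) \frac{1}{21} \left(-25\right) \left(1461 + \frac{1}{21} \left(-25\right)\right)} = \frac{1}{\left(-128\right) \left(- \frac{25}{21}\right) \left(1461 - \frac{25}{21}\right)} = \frac{1}{\left(-128\right) \left(- \frac{25}{21}\right) \frac{30656}{21}} = \frac{1}{\frac{98099200}{441}} = \frac{441}{98099200}$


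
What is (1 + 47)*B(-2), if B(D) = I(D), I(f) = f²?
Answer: 192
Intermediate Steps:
B(D) = D²
(1 + 47)*B(-2) = (1 + 47)*(-2)² = 48*4 = 192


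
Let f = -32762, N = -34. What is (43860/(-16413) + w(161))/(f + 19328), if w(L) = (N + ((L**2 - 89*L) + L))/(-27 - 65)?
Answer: 65459689/6761762088 ≈ 0.0096809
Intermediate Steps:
w(L) = 17/46 - L**2/92 + 22*L/23 (w(L) = (-34 + ((L**2 - 89*L) + L))/(-27 - 65) = (-34 + (L**2 - 88*L))/(-92) = (-34 + L**2 - 88*L)*(-1/92) = 17/46 - L**2/92 + 22*L/23)
(43860/(-16413) + w(161))/(f + 19328) = (43860/(-16413) + (17/46 - 1/92*161**2 + (22/23)*161))/(-32762 + 19328) = (43860*(-1/16413) + (17/46 - 1/92*25921 + 154))/(-13434) = (-14620/5471 + (17/46 - 1127/4 + 154))*(-1/13434) = (-14620/5471 - 11719/92)*(-1/13434) = -65459689/503332*(-1/13434) = 65459689/6761762088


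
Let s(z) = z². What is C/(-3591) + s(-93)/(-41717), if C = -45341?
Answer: 1860431938/149805747 ≈ 12.419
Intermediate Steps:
C/(-3591) + s(-93)/(-41717) = -45341/(-3591) + (-93)²/(-41717) = -45341*(-1/3591) + 8649*(-1/41717) = 45341/3591 - 8649/41717 = 1860431938/149805747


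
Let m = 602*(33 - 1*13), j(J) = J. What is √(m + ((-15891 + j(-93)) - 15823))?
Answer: I*√19767 ≈ 140.6*I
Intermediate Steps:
m = 12040 (m = 602*(33 - 13) = 602*20 = 12040)
√(m + ((-15891 + j(-93)) - 15823)) = √(12040 + ((-15891 - 93) - 15823)) = √(12040 + (-15984 - 15823)) = √(12040 - 31807) = √(-19767) = I*√19767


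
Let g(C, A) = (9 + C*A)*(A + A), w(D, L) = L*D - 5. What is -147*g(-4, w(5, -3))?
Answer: 523320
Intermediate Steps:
w(D, L) = -5 + D*L (w(D, L) = D*L - 5 = -5 + D*L)
g(C, A) = 2*A*(9 + A*C) (g(C, A) = (9 + A*C)*(2*A) = 2*A*(9 + A*C))
-147*g(-4, w(5, -3)) = -294*(-5 + 5*(-3))*(9 + (-5 + 5*(-3))*(-4)) = -294*(-5 - 15)*(9 + (-5 - 15)*(-4)) = -294*(-20)*(9 - 20*(-4)) = -294*(-20)*(9 + 80) = -294*(-20)*89 = -147*(-3560) = 523320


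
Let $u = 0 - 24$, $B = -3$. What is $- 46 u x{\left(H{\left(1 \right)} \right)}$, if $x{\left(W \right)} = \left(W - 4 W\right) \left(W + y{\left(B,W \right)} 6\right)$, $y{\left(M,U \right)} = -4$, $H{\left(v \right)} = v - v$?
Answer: $0$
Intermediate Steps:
$H{\left(v \right)} = 0$
$x{\left(W \right)} = - 3 W \left(-24 + W\right)$ ($x{\left(W \right)} = \left(W - 4 W\right) \left(W - 24\right) = - 3 W \left(W - 24\right) = - 3 W \left(-24 + W\right)$)
$u = -24$ ($u = 0 - 24 = -24$)
$- 46 u x{\left(H{\left(1 \right)} \right)} = \left(-46\right) \left(-24\right) 3 \cdot 0 \left(24 - 0\right) = 1104 \cdot 3 \cdot 0 \left(24 + 0\right) = 1104 \cdot 3 \cdot 0 \cdot 24 = 1104 \cdot 0 = 0$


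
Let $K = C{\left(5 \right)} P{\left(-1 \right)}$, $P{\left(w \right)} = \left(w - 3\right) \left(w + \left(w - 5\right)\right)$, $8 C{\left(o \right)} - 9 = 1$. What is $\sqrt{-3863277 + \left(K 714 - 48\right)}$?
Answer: $i \sqrt{3838335} \approx 1959.2 i$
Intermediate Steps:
$C{\left(o \right)} = \frac{5}{4}$ ($C{\left(o \right)} = \frac{9}{8} + \frac{1}{8} \cdot 1 = \frac{9}{8} + \frac{1}{8} = \frac{5}{4}$)
$P{\left(w \right)} = \left(-5 + 2 w\right) \left(-3 + w\right)$ ($P{\left(w \right)} = \left(-3 + w\right) \left(w + \left(-5 + w\right)\right) = \left(-3 + w\right) \left(-5 + 2 w\right) = \left(-5 + 2 w\right) \left(-3 + w\right)$)
$K = 35$ ($K = \frac{5 \left(15 - -11 + 2 \left(-1\right)^{2}\right)}{4} = \frac{5 \left(15 + 11 + 2 \cdot 1\right)}{4} = \frac{5 \left(15 + 11 + 2\right)}{4} = \frac{5}{4} \cdot 28 = 35$)
$\sqrt{-3863277 + \left(K 714 - 48\right)} = \sqrt{-3863277 + \left(35 \cdot 714 - 48\right)} = \sqrt{-3863277 + \left(24990 - 48\right)} = \sqrt{-3863277 + 24942} = \sqrt{-3838335} = i \sqrt{3838335}$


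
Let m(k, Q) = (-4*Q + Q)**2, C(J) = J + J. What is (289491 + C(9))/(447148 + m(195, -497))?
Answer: 289509/2670229 ≈ 0.10842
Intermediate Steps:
C(J) = 2*J
m(k, Q) = 9*Q**2 (m(k, Q) = (-3*Q)**2 = 9*Q**2)
(289491 + C(9))/(447148 + m(195, -497)) = (289491 + 2*9)/(447148 + 9*(-497)**2) = (289491 + 18)/(447148 + 9*247009) = 289509/(447148 + 2223081) = 289509/2670229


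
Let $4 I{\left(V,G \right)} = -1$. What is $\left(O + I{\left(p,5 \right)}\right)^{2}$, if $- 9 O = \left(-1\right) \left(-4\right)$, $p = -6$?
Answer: $\frac{625}{1296} \approx 0.48225$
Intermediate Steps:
$I{\left(V,G \right)} = - \frac{1}{4}$ ($I{\left(V,G \right)} = \frac{1}{4} \left(-1\right) = - \frac{1}{4}$)
$O = - \frac{4}{9}$ ($O = - \frac{\left(-1\right) \left(-4\right)}{9} = \left(- \frac{1}{9}\right) 4 = - \frac{4}{9} \approx -0.44444$)
$\left(O + I{\left(p,5 \right)}\right)^{2} = \left(- \frac{4}{9} - \frac{1}{4}\right)^{2} = \left(- \frac{25}{36}\right)^{2} = \frac{625}{1296}$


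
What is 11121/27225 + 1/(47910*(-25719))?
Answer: 27683365727/67770850950 ≈ 0.40848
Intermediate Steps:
11121/27225 + 1/(47910*(-25719)) = 11121*(1/27225) + (1/47910)*(-1/25719) = 337/825 - 1/1232197290 = 27683365727/67770850950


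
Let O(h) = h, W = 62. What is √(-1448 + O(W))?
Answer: 3*I*√154 ≈ 37.229*I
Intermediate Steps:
√(-1448 + O(W)) = √(-1448 + 62) = √(-1386) = 3*I*√154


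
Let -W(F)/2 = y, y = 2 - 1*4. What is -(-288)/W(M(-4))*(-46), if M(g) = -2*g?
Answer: -3312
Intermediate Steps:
y = -2 (y = 2 - 4 = -2)
W(F) = 4 (W(F) = -2*(-2) = 4)
-(-288)/W(M(-4))*(-46) = -(-288)/4*(-46) = -9*(-8)*(-46) = 72*(-46) = -3312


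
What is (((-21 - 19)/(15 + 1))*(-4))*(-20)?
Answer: -200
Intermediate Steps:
(((-21 - 19)/(15 + 1))*(-4))*(-20) = (-40/16*(-4))*(-20) = (-40*1/16*(-4))*(-20) = -5/2*(-4)*(-20) = 10*(-20) = -200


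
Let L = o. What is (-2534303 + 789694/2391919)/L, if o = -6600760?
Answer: 6061846707763/15788483258440 ≈ 0.38394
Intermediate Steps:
L = -6600760
(-2534303 + 789694/2391919)/L = (-2534303 + 789694/2391919)/(-6600760) = (-2534303 + 789694*(1/2391919))*(-1/6600760) = (-2534303 + 789694/2391919)*(-1/6600760) = -6061846707763/2391919*(-1/6600760) = 6061846707763/15788483258440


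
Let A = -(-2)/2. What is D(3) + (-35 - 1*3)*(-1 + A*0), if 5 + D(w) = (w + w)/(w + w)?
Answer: 34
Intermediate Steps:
A = 1 (A = -(-2)/2 = -1*(-1) = 1)
D(w) = -4 (D(w) = -5 + (w + w)/(w + w) = -5 + (2*w)/((2*w)) = -5 + (2*w)*(1/(2*w)) = -5 + 1 = -4)
D(3) + (-35 - 1*3)*(-1 + A*0) = -4 + (-35 - 1*3)*(-1 + 1*0) = -4 + (-35 - 3)*(-1 + 0) = -4 - 38*(-1) = -4 + 38 = 34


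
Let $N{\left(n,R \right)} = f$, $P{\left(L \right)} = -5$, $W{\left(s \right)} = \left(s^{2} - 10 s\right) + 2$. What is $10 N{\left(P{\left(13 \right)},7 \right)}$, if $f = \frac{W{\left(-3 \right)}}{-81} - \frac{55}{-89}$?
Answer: $\frac{8060}{7209} \approx 1.118$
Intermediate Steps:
$W{\left(s \right)} = 2 + s^{2} - 10 s$
$f = \frac{806}{7209}$ ($f = \frac{2 + \left(-3\right)^{2} - -30}{-81} - \frac{55}{-89} = \left(2 + 9 + 30\right) \left(- \frac{1}{81}\right) - - \frac{55}{89} = 41 \left(- \frac{1}{81}\right) + \frac{55}{89} = - \frac{41}{81} + \frac{55}{89} = \frac{806}{7209} \approx 0.1118$)
$N{\left(n,R \right)} = \frac{806}{7209}$
$10 N{\left(P{\left(13 \right)},7 \right)} = 10 \cdot \frac{806}{7209} = \frac{8060}{7209}$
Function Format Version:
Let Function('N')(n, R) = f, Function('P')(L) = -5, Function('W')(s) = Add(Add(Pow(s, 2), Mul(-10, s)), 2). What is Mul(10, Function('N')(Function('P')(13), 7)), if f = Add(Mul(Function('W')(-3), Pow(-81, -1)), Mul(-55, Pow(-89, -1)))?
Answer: Rational(8060, 7209) ≈ 1.1180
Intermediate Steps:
Function('W')(s) = Add(2, Pow(s, 2), Mul(-10, s))
f = Rational(806, 7209) (f = Add(Mul(Add(2, Pow(-3, 2), Mul(-10, -3)), Pow(-81, -1)), Mul(-55, Pow(-89, -1))) = Add(Mul(Add(2, 9, 30), Rational(-1, 81)), Mul(-55, Rational(-1, 89))) = Add(Mul(41, Rational(-1, 81)), Rational(55, 89)) = Add(Rational(-41, 81), Rational(55, 89)) = Rational(806, 7209) ≈ 0.11180)
Function('N')(n, R) = Rational(806, 7209)
Mul(10, Function('N')(Function('P')(13), 7)) = Mul(10, Rational(806, 7209)) = Rational(8060, 7209)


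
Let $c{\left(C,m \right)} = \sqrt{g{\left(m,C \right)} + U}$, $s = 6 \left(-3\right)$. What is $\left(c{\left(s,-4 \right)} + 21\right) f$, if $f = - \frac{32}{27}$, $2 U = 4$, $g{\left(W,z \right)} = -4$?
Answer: $- \frac{224}{9} - \frac{32 i \sqrt{2}}{27} \approx -24.889 - 1.6761 i$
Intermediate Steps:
$U = 2$ ($U = \frac{1}{2} \cdot 4 = 2$)
$s = -18$
$c{\left(C,m \right)} = i \sqrt{2}$ ($c{\left(C,m \right)} = \sqrt{-4 + 2} = \sqrt{-2} = i \sqrt{2}$)
$f = - \frac{32}{27}$ ($f = \left(-32\right) \frac{1}{27} = - \frac{32}{27} \approx -1.1852$)
$\left(c{\left(s,-4 \right)} + 21\right) f = \left(i \sqrt{2} + 21\right) \left(- \frac{32}{27}\right) = \left(21 + i \sqrt{2}\right) \left(- \frac{32}{27}\right) = - \frac{224}{9} - \frac{32 i \sqrt{2}}{27}$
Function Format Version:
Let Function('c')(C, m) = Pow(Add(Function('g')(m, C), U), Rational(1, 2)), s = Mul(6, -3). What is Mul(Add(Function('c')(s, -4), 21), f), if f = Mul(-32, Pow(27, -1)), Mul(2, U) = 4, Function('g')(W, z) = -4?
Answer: Add(Rational(-224, 9), Mul(Rational(-32, 27), I, Pow(2, Rational(1, 2)))) ≈ Add(-24.889, Mul(-1.6761, I))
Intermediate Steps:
U = 2 (U = Mul(Rational(1, 2), 4) = 2)
s = -18
Function('c')(C, m) = Mul(I, Pow(2, Rational(1, 2))) (Function('c')(C, m) = Pow(Add(-4, 2), Rational(1, 2)) = Pow(-2, Rational(1, 2)) = Mul(I, Pow(2, Rational(1, 2))))
f = Rational(-32, 27) (f = Mul(-32, Rational(1, 27)) = Rational(-32, 27) ≈ -1.1852)
Mul(Add(Function('c')(s, -4), 21), f) = Mul(Add(Mul(I, Pow(2, Rational(1, 2))), 21), Rational(-32, 27)) = Mul(Add(21, Mul(I, Pow(2, Rational(1, 2)))), Rational(-32, 27)) = Add(Rational(-224, 9), Mul(Rational(-32, 27), I, Pow(2, Rational(1, 2))))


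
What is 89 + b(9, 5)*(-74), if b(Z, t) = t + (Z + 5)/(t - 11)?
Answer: -325/3 ≈ -108.33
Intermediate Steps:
b(Z, t) = t + (5 + Z)/(-11 + t)
89 + b(9, 5)*(-74) = 89 + ((5 + 9 + 5² - 11*5)/(-11 + 5))*(-74) = 89 + ((5 + 9 + 25 - 55)/(-6))*(-74) = 89 - ⅙*(-16)*(-74) = 89 + (8/3)*(-74) = 89 - 592/3 = -325/3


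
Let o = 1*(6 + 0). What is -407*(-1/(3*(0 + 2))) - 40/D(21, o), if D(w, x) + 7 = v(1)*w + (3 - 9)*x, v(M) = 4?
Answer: 16447/246 ≈ 66.858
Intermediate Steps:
o = 6 (o = 1*6 = 6)
D(w, x) = -7 - 6*x + 4*w (D(w, x) = -7 + (4*w + (3 - 9)*x) = -7 + (4*w - 6*x) = -7 + (-6*x + 4*w) = -7 - 6*x + 4*w)
-407*(-1/(3*(0 + 2))) - 40/D(21, o) = -407*(-1/(3*(0 + 2))) - 40/(-7 - 6*6 + 4*21) = -407/((-3*2)) - 40/(-7 - 36 + 84) = -407/(-6) - 40/41 = -407*(-1/6) - 40*1/41 = 407/6 - 40/41 = 16447/246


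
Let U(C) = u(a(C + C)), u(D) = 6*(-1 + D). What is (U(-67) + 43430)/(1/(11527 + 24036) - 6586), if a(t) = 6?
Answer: -1545567980/234217917 ≈ -6.5988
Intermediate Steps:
u(D) = -6 + 6*D
U(C) = 30 (U(C) = -6 + 6*6 = -6 + 36 = 30)
(U(-67) + 43430)/(1/(11527 + 24036) - 6586) = (30 + 43430)/(1/(11527 + 24036) - 6586) = 43460/(1/35563 - 6586) = 43460/(-234217917/35563) = 43460*(-35563/234217917) = -1545567980/234217917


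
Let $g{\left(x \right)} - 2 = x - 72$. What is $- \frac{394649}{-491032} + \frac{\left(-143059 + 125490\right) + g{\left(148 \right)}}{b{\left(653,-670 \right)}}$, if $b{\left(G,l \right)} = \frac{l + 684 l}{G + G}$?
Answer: $\frac{5698944464211}{112679568200} \approx 50.577$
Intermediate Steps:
$g{\left(x \right)} = -70 + x$ ($g{\left(x \right)} = 2 + \left(x - 72\right) = 2 + \left(-72 + x\right) = -70 + x$)
$b{\left(G,l \right)} = \frac{685 l}{2 G}$
$- \frac{394649}{-491032} + \frac{\left(-143059 + 125490\right) + g{\left(148 \right)}}{b{\left(653,-670 \right)}} = - \frac{394649}{-491032} + \frac{\left(-143059 + 125490\right) + \left(-70 + 148\right)}{\frac{685}{2} \left(-670\right) \frac{1}{653}} = \left(-394649\right) \left(- \frac{1}{491032}\right) + \frac{-17569 + 78}{\frac{685}{2} \left(-670\right) \frac{1}{653}} = \frac{394649}{491032} - \frac{17491}{- \frac{229475}{653}} = \frac{394649}{491032} - - \frac{11421623}{229475} = \frac{394649}{491032} + \frac{11421623}{229475} = \frac{5698944464211}{112679568200}$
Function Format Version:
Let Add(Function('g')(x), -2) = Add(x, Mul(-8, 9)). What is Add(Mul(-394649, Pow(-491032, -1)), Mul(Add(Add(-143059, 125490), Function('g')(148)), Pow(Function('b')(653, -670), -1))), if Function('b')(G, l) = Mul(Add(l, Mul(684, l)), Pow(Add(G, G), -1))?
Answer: Rational(5698944464211, 112679568200) ≈ 50.577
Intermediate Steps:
Function('g')(x) = Add(-70, x) (Function('g')(x) = Add(2, Add(x, Mul(-8, 9))) = Add(2, Add(x, -72)) = Add(2, Add(-72, x)) = Add(-70, x))
Function('b')(G, l) = Mul(Rational(685, 2), l, Pow(G, -1)) (Function('b')(G, l) = Mul(Mul(685, l), Pow(Mul(2, G), -1)) = Mul(Mul(685, l), Mul(Rational(1, 2), Pow(G, -1))) = Mul(Rational(685, 2), l, Pow(G, -1)))
Add(Mul(-394649, Pow(-491032, -1)), Mul(Add(Add(-143059, 125490), Function('g')(148)), Pow(Function('b')(653, -670), -1))) = Add(Mul(-394649, Pow(-491032, -1)), Mul(Add(Add(-143059, 125490), Add(-70, 148)), Pow(Mul(Rational(685, 2), -670, Pow(653, -1)), -1))) = Add(Mul(-394649, Rational(-1, 491032)), Mul(Add(-17569, 78), Pow(Mul(Rational(685, 2), -670, Rational(1, 653)), -1))) = Add(Rational(394649, 491032), Mul(-17491, Pow(Rational(-229475, 653), -1))) = Add(Rational(394649, 491032), Mul(-17491, Rational(-653, 229475))) = Add(Rational(394649, 491032), Rational(11421623, 229475)) = Rational(5698944464211, 112679568200)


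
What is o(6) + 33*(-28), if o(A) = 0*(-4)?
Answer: -924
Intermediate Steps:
o(A) = 0
o(6) + 33*(-28) = 0 + 33*(-28) = 0 - 924 = -924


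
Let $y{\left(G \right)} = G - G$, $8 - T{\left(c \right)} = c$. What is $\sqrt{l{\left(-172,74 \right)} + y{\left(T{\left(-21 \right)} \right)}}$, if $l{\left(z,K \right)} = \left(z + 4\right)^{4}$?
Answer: $28224$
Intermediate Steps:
$T{\left(c \right)} = 8 - c$
$y{\left(G \right)} = 0$
$l{\left(z,K \right)} = \left(4 + z\right)^{4}$
$\sqrt{l{\left(-172,74 \right)} + y{\left(T{\left(-21 \right)} \right)}} = \sqrt{\left(4 - 172\right)^{4} + 0} = \sqrt{\left(-168\right)^{4} + 0} = \sqrt{796594176 + 0} = \sqrt{796594176} = 28224$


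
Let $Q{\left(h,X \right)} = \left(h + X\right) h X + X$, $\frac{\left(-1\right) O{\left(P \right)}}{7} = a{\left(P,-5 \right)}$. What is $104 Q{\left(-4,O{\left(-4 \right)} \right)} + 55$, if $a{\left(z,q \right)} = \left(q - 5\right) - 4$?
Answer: $-3821945$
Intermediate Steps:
$a{\left(z,q \right)} = -9 + q$ ($a{\left(z,q \right)} = \left(-5 + q\right) - 4 = -9 + q$)
$O{\left(P \right)} = 98$ ($O{\left(P \right)} = - 7 \left(-9 - 5\right) = \left(-7\right) \left(-14\right) = 98$)
$Q{\left(h,X \right)} = X + X h \left(X + h\right)$ ($Q{\left(h,X \right)} = \left(X + h\right) h X + X = h \left(X + h\right) X + X = X h \left(X + h\right) + X = X + X h \left(X + h\right)$)
$104 Q{\left(-4,O{\left(-4 \right)} \right)} + 55 = 104 \cdot 98 \left(1 + \left(-4\right)^{2} + 98 \left(-4\right)\right) + 55 = 104 \cdot 98 \left(1 + 16 - 392\right) + 55 = 104 \cdot 98 \left(-375\right) + 55 = 104 \left(-36750\right) + 55 = -3822000 + 55 = -3821945$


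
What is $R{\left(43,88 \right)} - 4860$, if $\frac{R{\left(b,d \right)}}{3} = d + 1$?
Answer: $-4593$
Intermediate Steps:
$R{\left(b,d \right)} = 3 + 3 d$ ($R{\left(b,d \right)} = 3 \left(d + 1\right) = 3 \left(1 + d\right) = 3 + 3 d$)
$R{\left(43,88 \right)} - 4860 = \left(3 + 3 \cdot 88\right) - 4860 = \left(3 + 264\right) - 4860 = 267 - 4860 = -4593$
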